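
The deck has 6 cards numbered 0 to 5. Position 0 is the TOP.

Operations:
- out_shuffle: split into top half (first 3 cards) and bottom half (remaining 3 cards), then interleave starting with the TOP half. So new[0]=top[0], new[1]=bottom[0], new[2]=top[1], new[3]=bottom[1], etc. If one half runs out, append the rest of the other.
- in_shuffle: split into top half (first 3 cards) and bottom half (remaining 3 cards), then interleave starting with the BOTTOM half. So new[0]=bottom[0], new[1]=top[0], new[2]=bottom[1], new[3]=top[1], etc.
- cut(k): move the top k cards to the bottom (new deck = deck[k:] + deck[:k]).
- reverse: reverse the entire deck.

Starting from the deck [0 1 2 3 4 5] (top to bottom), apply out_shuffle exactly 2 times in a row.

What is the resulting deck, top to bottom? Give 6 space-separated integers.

Answer: 0 4 3 2 1 5

Derivation:
After op 1 (out_shuffle): [0 3 1 4 2 5]
After op 2 (out_shuffle): [0 4 3 2 1 5]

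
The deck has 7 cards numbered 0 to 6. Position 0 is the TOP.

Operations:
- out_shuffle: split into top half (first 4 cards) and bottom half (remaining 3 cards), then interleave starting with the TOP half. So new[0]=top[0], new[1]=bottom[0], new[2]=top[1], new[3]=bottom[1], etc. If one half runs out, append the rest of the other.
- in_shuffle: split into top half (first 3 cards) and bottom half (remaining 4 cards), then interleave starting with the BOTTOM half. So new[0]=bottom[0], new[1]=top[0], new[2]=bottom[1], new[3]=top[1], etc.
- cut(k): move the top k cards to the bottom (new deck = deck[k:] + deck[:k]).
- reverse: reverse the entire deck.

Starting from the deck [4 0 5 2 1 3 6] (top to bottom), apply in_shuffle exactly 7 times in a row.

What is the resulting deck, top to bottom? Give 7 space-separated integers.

Answer: 2 4 1 0 3 5 6

Derivation:
After op 1 (in_shuffle): [2 4 1 0 3 5 6]
After op 2 (in_shuffle): [0 2 3 4 5 1 6]
After op 3 (in_shuffle): [4 0 5 2 1 3 6]
After op 4 (in_shuffle): [2 4 1 0 3 5 6]
After op 5 (in_shuffle): [0 2 3 4 5 1 6]
After op 6 (in_shuffle): [4 0 5 2 1 3 6]
After op 7 (in_shuffle): [2 4 1 0 3 5 6]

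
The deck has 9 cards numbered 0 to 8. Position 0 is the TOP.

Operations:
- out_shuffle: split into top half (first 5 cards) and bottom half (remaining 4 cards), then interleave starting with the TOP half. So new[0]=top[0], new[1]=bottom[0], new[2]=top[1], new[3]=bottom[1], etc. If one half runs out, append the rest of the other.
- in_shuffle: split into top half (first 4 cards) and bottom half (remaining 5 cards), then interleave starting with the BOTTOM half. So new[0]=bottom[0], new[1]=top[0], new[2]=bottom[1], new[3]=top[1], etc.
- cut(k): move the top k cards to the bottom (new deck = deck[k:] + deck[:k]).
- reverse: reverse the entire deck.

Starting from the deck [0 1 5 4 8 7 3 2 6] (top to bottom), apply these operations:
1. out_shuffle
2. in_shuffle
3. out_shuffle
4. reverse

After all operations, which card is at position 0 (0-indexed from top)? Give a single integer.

After op 1 (out_shuffle): [0 7 1 3 5 2 4 6 8]
After op 2 (in_shuffle): [5 0 2 7 4 1 6 3 8]
After op 3 (out_shuffle): [5 1 0 6 2 3 7 8 4]
After op 4 (reverse): [4 8 7 3 2 6 0 1 5]
Position 0: card 4.

Answer: 4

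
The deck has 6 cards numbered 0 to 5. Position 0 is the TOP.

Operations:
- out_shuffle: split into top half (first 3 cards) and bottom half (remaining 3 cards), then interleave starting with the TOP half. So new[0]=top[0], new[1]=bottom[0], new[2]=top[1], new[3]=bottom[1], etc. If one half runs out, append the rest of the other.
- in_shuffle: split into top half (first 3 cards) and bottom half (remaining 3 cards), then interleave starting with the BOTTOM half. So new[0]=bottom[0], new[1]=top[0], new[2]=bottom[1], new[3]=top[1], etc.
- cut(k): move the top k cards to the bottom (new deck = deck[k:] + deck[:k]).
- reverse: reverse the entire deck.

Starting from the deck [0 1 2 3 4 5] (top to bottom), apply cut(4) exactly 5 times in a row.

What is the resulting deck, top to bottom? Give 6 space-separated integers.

After op 1 (cut(4)): [4 5 0 1 2 3]
After op 2 (cut(4)): [2 3 4 5 0 1]
After op 3 (cut(4)): [0 1 2 3 4 5]
After op 4 (cut(4)): [4 5 0 1 2 3]
After op 5 (cut(4)): [2 3 4 5 0 1]

Answer: 2 3 4 5 0 1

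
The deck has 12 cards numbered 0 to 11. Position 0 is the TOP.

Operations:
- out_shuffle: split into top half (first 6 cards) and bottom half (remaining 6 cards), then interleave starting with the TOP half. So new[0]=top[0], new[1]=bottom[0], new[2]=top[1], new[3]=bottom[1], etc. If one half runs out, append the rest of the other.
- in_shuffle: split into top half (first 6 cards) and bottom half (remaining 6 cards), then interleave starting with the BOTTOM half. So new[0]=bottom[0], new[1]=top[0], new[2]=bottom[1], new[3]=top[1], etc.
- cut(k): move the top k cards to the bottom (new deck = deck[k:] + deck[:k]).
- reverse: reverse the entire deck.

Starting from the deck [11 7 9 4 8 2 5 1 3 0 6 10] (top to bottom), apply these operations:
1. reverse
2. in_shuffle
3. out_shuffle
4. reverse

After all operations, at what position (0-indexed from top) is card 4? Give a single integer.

After op 1 (reverse): [10 6 0 3 1 5 2 8 4 9 7 11]
After op 2 (in_shuffle): [2 10 8 6 4 0 9 3 7 1 11 5]
After op 3 (out_shuffle): [2 9 10 3 8 7 6 1 4 11 0 5]
After op 4 (reverse): [5 0 11 4 1 6 7 8 3 10 9 2]
Card 4 is at position 3.

Answer: 3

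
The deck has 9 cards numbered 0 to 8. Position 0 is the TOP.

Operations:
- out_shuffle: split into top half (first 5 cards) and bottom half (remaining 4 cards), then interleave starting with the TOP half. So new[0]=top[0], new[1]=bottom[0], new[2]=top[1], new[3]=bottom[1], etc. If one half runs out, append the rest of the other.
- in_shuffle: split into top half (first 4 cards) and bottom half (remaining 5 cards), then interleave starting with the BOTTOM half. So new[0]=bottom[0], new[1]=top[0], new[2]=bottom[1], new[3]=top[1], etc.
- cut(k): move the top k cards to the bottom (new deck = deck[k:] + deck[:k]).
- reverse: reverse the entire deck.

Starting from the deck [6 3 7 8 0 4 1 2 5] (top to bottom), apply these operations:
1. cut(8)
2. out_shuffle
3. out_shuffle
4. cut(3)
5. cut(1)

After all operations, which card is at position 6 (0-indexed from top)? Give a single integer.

After op 1 (cut(8)): [5 6 3 7 8 0 4 1 2]
After op 2 (out_shuffle): [5 0 6 4 3 1 7 2 8]
After op 3 (out_shuffle): [5 1 0 7 6 2 4 8 3]
After op 4 (cut(3)): [7 6 2 4 8 3 5 1 0]
After op 5 (cut(1)): [6 2 4 8 3 5 1 0 7]
Position 6: card 1.

Answer: 1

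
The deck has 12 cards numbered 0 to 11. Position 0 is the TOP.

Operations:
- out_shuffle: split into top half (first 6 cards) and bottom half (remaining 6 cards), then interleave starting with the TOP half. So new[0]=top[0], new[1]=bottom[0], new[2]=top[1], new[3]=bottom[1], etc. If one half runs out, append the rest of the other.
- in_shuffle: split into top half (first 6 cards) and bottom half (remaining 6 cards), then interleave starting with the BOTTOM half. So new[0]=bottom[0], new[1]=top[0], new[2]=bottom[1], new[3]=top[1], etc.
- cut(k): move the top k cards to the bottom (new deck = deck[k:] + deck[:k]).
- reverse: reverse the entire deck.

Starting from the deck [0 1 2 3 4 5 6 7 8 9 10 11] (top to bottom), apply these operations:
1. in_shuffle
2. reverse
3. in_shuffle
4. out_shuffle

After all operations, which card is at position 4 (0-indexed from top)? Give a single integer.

Answer: 8

Derivation:
After op 1 (in_shuffle): [6 0 7 1 8 2 9 3 10 4 11 5]
After op 2 (reverse): [5 11 4 10 3 9 2 8 1 7 0 6]
After op 3 (in_shuffle): [2 5 8 11 1 4 7 10 0 3 6 9]
After op 4 (out_shuffle): [2 7 5 10 8 0 11 3 1 6 4 9]
Position 4: card 8.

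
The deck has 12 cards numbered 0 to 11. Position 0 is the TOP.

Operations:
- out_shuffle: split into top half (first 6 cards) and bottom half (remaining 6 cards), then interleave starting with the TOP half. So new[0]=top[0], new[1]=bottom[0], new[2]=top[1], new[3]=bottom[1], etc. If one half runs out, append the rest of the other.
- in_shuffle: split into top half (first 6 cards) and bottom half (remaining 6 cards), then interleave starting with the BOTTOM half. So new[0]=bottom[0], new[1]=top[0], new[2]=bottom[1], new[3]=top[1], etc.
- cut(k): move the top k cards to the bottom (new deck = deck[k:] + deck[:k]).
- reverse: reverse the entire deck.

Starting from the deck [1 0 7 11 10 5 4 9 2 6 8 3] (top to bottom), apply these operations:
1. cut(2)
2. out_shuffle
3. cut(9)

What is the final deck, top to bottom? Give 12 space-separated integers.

After op 1 (cut(2)): [7 11 10 5 4 9 2 6 8 3 1 0]
After op 2 (out_shuffle): [7 2 11 6 10 8 5 3 4 1 9 0]
After op 3 (cut(9)): [1 9 0 7 2 11 6 10 8 5 3 4]

Answer: 1 9 0 7 2 11 6 10 8 5 3 4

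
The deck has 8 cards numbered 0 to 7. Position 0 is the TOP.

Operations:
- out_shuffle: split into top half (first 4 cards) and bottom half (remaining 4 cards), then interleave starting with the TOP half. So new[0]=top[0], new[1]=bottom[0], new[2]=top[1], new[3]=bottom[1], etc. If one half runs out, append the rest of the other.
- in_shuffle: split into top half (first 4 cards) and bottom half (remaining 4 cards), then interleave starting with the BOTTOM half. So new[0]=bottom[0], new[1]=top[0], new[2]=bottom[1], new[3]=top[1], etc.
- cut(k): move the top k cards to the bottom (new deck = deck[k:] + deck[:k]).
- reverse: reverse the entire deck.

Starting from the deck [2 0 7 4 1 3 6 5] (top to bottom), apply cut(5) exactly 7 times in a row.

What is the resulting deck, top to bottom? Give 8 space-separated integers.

Answer: 4 1 3 6 5 2 0 7

Derivation:
After op 1 (cut(5)): [3 6 5 2 0 7 4 1]
After op 2 (cut(5)): [7 4 1 3 6 5 2 0]
After op 3 (cut(5)): [5 2 0 7 4 1 3 6]
After op 4 (cut(5)): [1 3 6 5 2 0 7 4]
After op 5 (cut(5)): [0 7 4 1 3 6 5 2]
After op 6 (cut(5)): [6 5 2 0 7 4 1 3]
After op 7 (cut(5)): [4 1 3 6 5 2 0 7]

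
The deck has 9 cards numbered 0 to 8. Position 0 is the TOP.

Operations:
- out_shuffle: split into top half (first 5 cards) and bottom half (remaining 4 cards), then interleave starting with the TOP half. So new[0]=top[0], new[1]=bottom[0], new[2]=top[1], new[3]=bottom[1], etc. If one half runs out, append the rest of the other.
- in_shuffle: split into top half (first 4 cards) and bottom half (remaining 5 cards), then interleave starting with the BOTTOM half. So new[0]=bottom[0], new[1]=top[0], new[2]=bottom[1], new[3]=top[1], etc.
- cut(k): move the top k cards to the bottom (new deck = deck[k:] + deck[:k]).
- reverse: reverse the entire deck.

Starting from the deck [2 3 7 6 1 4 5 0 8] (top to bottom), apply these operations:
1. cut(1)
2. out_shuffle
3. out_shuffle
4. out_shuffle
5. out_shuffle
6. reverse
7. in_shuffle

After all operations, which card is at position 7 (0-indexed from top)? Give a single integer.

Answer: 6

Derivation:
After op 1 (cut(1)): [3 7 6 1 4 5 0 8 2]
After op 2 (out_shuffle): [3 5 7 0 6 8 1 2 4]
After op 3 (out_shuffle): [3 8 5 1 7 2 0 4 6]
After op 4 (out_shuffle): [3 2 8 0 5 4 1 6 7]
After op 5 (out_shuffle): [3 4 2 1 8 6 0 7 5]
After op 6 (reverse): [5 7 0 6 8 1 2 4 3]
After op 7 (in_shuffle): [8 5 1 7 2 0 4 6 3]
Position 7: card 6.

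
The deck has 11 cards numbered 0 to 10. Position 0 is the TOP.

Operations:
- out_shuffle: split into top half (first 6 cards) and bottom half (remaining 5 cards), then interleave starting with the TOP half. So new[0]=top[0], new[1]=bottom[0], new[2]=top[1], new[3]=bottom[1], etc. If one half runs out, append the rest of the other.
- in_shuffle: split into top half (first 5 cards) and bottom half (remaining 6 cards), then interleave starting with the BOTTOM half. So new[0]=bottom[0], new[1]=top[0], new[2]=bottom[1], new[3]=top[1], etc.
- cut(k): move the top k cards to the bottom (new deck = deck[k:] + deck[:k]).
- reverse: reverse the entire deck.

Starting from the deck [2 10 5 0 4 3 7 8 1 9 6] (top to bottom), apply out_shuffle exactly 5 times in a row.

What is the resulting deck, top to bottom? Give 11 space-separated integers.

After op 1 (out_shuffle): [2 7 10 8 5 1 0 9 4 6 3]
After op 2 (out_shuffle): [2 0 7 9 10 4 8 6 5 3 1]
After op 3 (out_shuffle): [2 8 0 6 7 5 9 3 10 1 4]
After op 4 (out_shuffle): [2 9 8 3 0 10 6 1 7 4 5]
After op 5 (out_shuffle): [2 6 9 1 8 7 3 4 0 5 10]

Answer: 2 6 9 1 8 7 3 4 0 5 10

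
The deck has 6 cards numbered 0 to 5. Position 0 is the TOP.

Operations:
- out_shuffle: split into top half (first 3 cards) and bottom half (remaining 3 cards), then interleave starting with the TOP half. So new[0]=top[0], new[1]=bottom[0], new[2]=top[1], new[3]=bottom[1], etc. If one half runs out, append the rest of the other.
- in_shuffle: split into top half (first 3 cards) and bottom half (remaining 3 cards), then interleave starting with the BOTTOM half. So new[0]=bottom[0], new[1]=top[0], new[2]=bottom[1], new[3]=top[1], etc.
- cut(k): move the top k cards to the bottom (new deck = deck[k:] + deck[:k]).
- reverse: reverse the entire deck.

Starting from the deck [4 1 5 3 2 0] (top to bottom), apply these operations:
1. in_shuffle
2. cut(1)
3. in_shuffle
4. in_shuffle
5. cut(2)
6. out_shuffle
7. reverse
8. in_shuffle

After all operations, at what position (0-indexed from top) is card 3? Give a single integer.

Answer: 4

Derivation:
After op 1 (in_shuffle): [3 4 2 1 0 5]
After op 2 (cut(1)): [4 2 1 0 5 3]
After op 3 (in_shuffle): [0 4 5 2 3 1]
After op 4 (in_shuffle): [2 0 3 4 1 5]
After op 5 (cut(2)): [3 4 1 5 2 0]
After op 6 (out_shuffle): [3 5 4 2 1 0]
After op 7 (reverse): [0 1 2 4 5 3]
After op 8 (in_shuffle): [4 0 5 1 3 2]
Card 3 is at position 4.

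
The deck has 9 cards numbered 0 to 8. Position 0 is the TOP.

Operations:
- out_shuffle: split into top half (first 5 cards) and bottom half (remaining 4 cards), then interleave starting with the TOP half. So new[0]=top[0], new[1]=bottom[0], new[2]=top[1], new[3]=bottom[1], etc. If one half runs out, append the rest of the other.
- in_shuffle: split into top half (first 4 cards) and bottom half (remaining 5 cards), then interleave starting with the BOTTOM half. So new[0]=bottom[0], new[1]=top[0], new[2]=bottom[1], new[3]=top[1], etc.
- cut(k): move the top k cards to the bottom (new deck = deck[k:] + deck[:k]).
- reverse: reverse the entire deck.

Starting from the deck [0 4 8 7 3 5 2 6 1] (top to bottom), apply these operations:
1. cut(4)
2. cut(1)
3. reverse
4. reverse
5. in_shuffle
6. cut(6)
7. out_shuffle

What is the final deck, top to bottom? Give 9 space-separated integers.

After op 1 (cut(4)): [3 5 2 6 1 0 4 8 7]
After op 2 (cut(1)): [5 2 6 1 0 4 8 7 3]
After op 3 (reverse): [3 7 8 4 0 1 6 2 5]
After op 4 (reverse): [5 2 6 1 0 4 8 7 3]
After op 5 (in_shuffle): [0 5 4 2 8 6 7 1 3]
After op 6 (cut(6)): [7 1 3 0 5 4 2 8 6]
After op 7 (out_shuffle): [7 4 1 2 3 8 0 6 5]

Answer: 7 4 1 2 3 8 0 6 5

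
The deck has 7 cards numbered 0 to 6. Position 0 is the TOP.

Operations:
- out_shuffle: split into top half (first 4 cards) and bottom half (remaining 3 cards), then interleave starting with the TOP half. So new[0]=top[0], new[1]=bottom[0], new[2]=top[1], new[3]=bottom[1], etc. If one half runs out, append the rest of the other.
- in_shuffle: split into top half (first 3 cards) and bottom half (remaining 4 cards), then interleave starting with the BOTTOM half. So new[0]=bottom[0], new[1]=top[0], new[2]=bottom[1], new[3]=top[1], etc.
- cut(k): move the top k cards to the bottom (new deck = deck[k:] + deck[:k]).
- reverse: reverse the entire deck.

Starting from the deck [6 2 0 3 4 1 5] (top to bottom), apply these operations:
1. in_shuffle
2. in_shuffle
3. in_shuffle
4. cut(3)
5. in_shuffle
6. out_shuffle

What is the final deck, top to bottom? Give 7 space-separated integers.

After op 1 (in_shuffle): [3 6 4 2 1 0 5]
After op 2 (in_shuffle): [2 3 1 6 0 4 5]
After op 3 (in_shuffle): [6 2 0 3 4 1 5]
After op 4 (cut(3)): [3 4 1 5 6 2 0]
After op 5 (in_shuffle): [5 3 6 4 2 1 0]
After op 6 (out_shuffle): [5 2 3 1 6 0 4]

Answer: 5 2 3 1 6 0 4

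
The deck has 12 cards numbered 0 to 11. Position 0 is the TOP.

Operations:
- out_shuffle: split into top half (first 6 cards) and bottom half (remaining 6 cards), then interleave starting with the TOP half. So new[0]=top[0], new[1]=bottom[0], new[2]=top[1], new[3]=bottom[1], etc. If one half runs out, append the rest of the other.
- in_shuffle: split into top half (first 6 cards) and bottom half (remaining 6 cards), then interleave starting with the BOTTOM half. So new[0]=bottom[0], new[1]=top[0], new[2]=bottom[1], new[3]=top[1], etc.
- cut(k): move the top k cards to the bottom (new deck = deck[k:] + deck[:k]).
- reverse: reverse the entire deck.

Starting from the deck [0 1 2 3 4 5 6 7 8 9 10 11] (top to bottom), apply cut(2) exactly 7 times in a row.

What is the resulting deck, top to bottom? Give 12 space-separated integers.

Answer: 2 3 4 5 6 7 8 9 10 11 0 1

Derivation:
After op 1 (cut(2)): [2 3 4 5 6 7 8 9 10 11 0 1]
After op 2 (cut(2)): [4 5 6 7 8 9 10 11 0 1 2 3]
After op 3 (cut(2)): [6 7 8 9 10 11 0 1 2 3 4 5]
After op 4 (cut(2)): [8 9 10 11 0 1 2 3 4 5 6 7]
After op 5 (cut(2)): [10 11 0 1 2 3 4 5 6 7 8 9]
After op 6 (cut(2)): [0 1 2 3 4 5 6 7 8 9 10 11]
After op 7 (cut(2)): [2 3 4 5 6 7 8 9 10 11 0 1]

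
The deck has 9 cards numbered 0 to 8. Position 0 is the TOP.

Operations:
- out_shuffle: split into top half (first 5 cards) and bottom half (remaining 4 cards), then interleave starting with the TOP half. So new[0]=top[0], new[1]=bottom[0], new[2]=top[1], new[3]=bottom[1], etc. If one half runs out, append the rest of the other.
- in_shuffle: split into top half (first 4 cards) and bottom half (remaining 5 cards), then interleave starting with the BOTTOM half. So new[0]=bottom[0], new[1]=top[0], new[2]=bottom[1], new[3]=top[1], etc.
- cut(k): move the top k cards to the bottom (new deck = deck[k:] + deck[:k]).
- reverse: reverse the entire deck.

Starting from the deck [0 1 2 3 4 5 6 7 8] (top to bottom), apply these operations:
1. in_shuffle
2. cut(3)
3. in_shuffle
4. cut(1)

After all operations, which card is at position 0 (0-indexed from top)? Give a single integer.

After op 1 (in_shuffle): [4 0 5 1 6 2 7 3 8]
After op 2 (cut(3)): [1 6 2 7 3 8 4 0 5]
After op 3 (in_shuffle): [3 1 8 6 4 2 0 7 5]
After op 4 (cut(1)): [1 8 6 4 2 0 7 5 3]
Position 0: card 1.

Answer: 1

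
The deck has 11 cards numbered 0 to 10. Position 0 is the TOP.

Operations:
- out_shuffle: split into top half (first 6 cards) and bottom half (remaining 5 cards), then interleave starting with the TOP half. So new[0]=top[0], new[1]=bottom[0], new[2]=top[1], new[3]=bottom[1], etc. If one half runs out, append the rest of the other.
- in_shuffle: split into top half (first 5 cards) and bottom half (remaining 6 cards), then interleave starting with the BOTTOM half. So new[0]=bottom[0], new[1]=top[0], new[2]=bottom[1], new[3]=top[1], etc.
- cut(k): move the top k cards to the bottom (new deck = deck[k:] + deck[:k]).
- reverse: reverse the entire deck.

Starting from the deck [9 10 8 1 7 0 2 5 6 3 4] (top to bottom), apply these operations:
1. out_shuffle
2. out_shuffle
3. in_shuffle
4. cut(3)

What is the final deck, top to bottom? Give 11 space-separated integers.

Answer: 1 4 2 8 3 0 10 6 7 9 5

Derivation:
After op 1 (out_shuffle): [9 2 10 5 8 6 1 3 7 4 0]
After op 2 (out_shuffle): [9 1 2 3 10 7 5 4 8 0 6]
After op 3 (in_shuffle): [7 9 5 1 4 2 8 3 0 10 6]
After op 4 (cut(3)): [1 4 2 8 3 0 10 6 7 9 5]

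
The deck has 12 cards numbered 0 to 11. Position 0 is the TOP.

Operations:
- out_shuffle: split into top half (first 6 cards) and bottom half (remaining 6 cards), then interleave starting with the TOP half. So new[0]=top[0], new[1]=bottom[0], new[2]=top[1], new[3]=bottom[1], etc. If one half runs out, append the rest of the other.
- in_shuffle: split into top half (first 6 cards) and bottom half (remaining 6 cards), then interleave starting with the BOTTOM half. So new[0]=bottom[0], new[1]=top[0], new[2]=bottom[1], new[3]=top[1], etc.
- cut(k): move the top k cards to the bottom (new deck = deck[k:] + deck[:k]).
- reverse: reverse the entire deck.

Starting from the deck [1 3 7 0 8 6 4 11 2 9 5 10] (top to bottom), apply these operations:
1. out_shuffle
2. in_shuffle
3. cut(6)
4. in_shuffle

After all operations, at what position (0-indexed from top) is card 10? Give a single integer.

After op 1 (out_shuffle): [1 4 3 11 7 2 0 9 8 5 6 10]
After op 2 (in_shuffle): [0 1 9 4 8 3 5 11 6 7 10 2]
After op 3 (cut(6)): [5 11 6 7 10 2 0 1 9 4 8 3]
After op 4 (in_shuffle): [0 5 1 11 9 6 4 7 8 10 3 2]
Card 10 is at position 9.

Answer: 9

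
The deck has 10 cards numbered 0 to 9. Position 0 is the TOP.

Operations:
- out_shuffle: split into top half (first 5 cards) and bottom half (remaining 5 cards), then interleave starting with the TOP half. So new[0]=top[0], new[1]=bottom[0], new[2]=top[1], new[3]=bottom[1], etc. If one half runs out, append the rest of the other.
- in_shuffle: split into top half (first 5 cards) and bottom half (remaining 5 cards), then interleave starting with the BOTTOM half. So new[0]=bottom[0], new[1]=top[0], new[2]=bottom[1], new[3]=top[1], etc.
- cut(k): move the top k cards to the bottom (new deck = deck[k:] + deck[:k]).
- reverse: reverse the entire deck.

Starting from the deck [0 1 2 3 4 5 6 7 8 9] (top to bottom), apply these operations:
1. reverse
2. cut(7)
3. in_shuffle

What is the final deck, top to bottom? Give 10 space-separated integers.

Answer: 7 2 6 1 5 0 4 9 3 8

Derivation:
After op 1 (reverse): [9 8 7 6 5 4 3 2 1 0]
After op 2 (cut(7)): [2 1 0 9 8 7 6 5 4 3]
After op 3 (in_shuffle): [7 2 6 1 5 0 4 9 3 8]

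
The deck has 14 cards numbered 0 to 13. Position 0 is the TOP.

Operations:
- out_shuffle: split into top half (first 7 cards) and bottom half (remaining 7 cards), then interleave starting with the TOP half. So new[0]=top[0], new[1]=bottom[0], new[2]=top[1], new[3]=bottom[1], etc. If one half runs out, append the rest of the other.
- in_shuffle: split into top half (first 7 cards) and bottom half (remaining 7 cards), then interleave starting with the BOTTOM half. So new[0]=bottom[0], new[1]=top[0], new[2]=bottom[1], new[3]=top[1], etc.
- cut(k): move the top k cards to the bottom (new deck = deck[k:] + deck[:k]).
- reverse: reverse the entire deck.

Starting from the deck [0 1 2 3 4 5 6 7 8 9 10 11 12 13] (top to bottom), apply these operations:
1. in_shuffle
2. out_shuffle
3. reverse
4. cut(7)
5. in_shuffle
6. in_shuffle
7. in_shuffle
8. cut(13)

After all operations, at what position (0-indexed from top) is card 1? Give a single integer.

Answer: 8

Derivation:
After op 1 (in_shuffle): [7 0 8 1 9 2 10 3 11 4 12 5 13 6]
After op 2 (out_shuffle): [7 3 0 11 8 4 1 12 9 5 2 13 10 6]
After op 3 (reverse): [6 10 13 2 5 9 12 1 4 8 11 0 3 7]
After op 4 (cut(7)): [1 4 8 11 0 3 7 6 10 13 2 5 9 12]
After op 5 (in_shuffle): [6 1 10 4 13 8 2 11 5 0 9 3 12 7]
After op 6 (in_shuffle): [11 6 5 1 0 10 9 4 3 13 12 8 7 2]
After op 7 (in_shuffle): [4 11 3 6 13 5 12 1 8 0 7 10 2 9]
After op 8 (cut(13)): [9 4 11 3 6 13 5 12 1 8 0 7 10 2]
Card 1 is at position 8.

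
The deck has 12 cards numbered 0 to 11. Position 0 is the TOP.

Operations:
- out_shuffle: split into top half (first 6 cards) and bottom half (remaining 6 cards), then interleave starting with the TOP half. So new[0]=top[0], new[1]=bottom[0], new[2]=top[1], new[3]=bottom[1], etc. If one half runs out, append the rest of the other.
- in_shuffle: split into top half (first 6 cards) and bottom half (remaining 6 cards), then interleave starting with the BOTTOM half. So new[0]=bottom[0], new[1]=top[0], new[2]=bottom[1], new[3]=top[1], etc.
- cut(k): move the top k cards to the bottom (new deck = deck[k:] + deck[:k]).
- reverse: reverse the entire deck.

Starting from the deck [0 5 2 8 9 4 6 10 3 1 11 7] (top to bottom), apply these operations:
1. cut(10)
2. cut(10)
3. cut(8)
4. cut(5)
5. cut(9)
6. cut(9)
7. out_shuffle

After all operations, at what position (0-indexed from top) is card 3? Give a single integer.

Answer: 10

Derivation:
After op 1 (cut(10)): [11 7 0 5 2 8 9 4 6 10 3 1]
After op 2 (cut(10)): [3 1 11 7 0 5 2 8 9 4 6 10]
After op 3 (cut(8)): [9 4 6 10 3 1 11 7 0 5 2 8]
After op 4 (cut(5)): [1 11 7 0 5 2 8 9 4 6 10 3]
After op 5 (cut(9)): [6 10 3 1 11 7 0 5 2 8 9 4]
After op 6 (cut(9)): [8 9 4 6 10 3 1 11 7 0 5 2]
After op 7 (out_shuffle): [8 1 9 11 4 7 6 0 10 5 3 2]
Card 3 is at position 10.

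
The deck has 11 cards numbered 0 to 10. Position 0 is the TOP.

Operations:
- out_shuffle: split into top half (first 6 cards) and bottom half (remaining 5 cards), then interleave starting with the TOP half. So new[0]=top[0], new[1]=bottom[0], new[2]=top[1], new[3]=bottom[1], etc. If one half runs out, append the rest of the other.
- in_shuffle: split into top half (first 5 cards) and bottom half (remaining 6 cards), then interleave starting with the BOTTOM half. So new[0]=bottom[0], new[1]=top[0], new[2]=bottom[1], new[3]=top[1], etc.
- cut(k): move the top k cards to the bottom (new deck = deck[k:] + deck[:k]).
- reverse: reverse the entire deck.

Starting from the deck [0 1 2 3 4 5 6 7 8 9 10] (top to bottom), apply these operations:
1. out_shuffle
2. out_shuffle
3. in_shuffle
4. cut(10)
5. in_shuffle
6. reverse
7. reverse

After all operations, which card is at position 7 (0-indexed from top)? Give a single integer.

Answer: 7

Derivation:
After op 1 (out_shuffle): [0 6 1 7 2 8 3 9 4 10 5]
After op 2 (out_shuffle): [0 3 6 9 1 4 7 10 2 5 8]
After op 3 (in_shuffle): [4 0 7 3 10 6 2 9 5 1 8]
After op 4 (cut(10)): [8 4 0 7 3 10 6 2 9 5 1]
After op 5 (in_shuffle): [10 8 6 4 2 0 9 7 5 3 1]
After op 6 (reverse): [1 3 5 7 9 0 2 4 6 8 10]
After op 7 (reverse): [10 8 6 4 2 0 9 7 5 3 1]
Position 7: card 7.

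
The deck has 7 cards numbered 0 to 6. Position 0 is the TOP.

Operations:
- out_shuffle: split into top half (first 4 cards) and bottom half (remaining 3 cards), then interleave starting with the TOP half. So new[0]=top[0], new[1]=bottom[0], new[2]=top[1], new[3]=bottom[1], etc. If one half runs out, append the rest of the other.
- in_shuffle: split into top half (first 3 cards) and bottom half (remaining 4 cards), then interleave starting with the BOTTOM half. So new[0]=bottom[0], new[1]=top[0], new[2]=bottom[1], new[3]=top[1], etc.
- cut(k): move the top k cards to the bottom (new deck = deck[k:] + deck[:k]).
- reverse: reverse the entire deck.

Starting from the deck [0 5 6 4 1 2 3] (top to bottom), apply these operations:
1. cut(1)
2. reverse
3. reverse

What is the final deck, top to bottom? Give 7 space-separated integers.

After op 1 (cut(1)): [5 6 4 1 2 3 0]
After op 2 (reverse): [0 3 2 1 4 6 5]
After op 3 (reverse): [5 6 4 1 2 3 0]

Answer: 5 6 4 1 2 3 0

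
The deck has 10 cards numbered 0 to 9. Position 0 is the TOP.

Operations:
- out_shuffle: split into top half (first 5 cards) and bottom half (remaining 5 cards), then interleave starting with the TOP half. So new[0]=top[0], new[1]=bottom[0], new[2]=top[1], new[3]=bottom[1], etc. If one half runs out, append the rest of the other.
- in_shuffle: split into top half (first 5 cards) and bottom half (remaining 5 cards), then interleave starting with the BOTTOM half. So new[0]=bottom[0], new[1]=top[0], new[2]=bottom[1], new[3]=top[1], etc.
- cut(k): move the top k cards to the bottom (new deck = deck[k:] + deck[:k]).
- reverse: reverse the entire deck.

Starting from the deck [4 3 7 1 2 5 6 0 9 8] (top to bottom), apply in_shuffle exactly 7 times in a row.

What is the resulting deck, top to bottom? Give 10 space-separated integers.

After op 1 (in_shuffle): [5 4 6 3 0 7 9 1 8 2]
After op 2 (in_shuffle): [7 5 9 4 1 6 8 3 2 0]
After op 3 (in_shuffle): [6 7 8 5 3 9 2 4 0 1]
After op 4 (in_shuffle): [9 6 2 7 4 8 0 5 1 3]
After op 5 (in_shuffle): [8 9 0 6 5 2 1 7 3 4]
After op 6 (in_shuffle): [2 8 1 9 7 0 3 6 4 5]
After op 7 (in_shuffle): [0 2 3 8 6 1 4 9 5 7]

Answer: 0 2 3 8 6 1 4 9 5 7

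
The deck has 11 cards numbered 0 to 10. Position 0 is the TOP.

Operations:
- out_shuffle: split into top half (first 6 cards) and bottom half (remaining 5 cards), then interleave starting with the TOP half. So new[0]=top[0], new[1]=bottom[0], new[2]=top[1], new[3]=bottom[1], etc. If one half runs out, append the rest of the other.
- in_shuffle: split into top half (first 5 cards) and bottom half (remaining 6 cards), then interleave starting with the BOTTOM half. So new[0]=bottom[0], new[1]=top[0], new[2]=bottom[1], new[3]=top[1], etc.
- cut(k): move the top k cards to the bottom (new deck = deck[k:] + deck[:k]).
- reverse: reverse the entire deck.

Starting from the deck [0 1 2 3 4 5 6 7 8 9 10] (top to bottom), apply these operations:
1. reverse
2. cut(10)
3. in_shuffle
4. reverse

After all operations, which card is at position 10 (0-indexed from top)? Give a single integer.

After op 1 (reverse): [10 9 8 7 6 5 4 3 2 1 0]
After op 2 (cut(10)): [0 10 9 8 7 6 5 4 3 2 1]
After op 3 (in_shuffle): [6 0 5 10 4 9 3 8 2 7 1]
After op 4 (reverse): [1 7 2 8 3 9 4 10 5 0 6]
Position 10: card 6.

Answer: 6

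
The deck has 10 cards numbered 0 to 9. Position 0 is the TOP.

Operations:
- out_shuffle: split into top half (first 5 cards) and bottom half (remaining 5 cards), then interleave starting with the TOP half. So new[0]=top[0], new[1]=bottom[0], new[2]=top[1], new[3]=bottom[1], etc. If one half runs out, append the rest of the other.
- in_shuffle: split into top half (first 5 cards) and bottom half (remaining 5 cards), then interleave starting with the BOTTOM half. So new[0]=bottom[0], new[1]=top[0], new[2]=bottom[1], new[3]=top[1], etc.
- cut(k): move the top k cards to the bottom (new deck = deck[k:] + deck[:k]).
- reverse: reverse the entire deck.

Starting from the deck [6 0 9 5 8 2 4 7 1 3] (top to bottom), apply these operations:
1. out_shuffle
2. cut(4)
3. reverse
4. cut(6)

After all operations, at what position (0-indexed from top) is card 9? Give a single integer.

Answer: 3

Derivation:
After op 1 (out_shuffle): [6 2 0 4 9 7 5 1 8 3]
After op 2 (cut(4)): [9 7 5 1 8 3 6 2 0 4]
After op 3 (reverse): [4 0 2 6 3 8 1 5 7 9]
After op 4 (cut(6)): [1 5 7 9 4 0 2 6 3 8]
Card 9 is at position 3.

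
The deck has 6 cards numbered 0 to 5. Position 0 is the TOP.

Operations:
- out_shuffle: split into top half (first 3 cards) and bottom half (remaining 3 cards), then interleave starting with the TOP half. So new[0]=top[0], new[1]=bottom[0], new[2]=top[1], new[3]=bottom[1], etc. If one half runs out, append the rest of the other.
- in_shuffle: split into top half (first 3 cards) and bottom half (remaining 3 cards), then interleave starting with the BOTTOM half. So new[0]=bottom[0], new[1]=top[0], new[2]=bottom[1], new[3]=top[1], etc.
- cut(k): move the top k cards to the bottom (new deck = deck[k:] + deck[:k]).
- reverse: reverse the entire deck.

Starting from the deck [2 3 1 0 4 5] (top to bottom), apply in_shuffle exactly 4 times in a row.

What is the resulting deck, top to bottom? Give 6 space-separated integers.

Answer: 0 2 4 3 5 1

Derivation:
After op 1 (in_shuffle): [0 2 4 3 5 1]
After op 2 (in_shuffle): [3 0 5 2 1 4]
After op 3 (in_shuffle): [2 3 1 0 4 5]
After op 4 (in_shuffle): [0 2 4 3 5 1]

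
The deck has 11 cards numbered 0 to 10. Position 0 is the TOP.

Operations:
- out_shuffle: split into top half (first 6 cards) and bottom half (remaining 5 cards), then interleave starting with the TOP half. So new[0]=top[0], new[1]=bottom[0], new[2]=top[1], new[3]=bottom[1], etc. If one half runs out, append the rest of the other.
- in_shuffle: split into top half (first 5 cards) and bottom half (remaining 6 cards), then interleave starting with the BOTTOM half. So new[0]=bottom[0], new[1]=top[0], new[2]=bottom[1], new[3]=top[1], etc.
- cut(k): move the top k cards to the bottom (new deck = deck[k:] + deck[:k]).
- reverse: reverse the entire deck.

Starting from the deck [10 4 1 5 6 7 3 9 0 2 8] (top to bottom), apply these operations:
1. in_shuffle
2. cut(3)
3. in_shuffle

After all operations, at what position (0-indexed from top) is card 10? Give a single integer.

Answer: 8

Derivation:
After op 1 (in_shuffle): [7 10 3 4 9 1 0 5 2 6 8]
After op 2 (cut(3)): [4 9 1 0 5 2 6 8 7 10 3]
After op 3 (in_shuffle): [2 4 6 9 8 1 7 0 10 5 3]
Card 10 is at position 8.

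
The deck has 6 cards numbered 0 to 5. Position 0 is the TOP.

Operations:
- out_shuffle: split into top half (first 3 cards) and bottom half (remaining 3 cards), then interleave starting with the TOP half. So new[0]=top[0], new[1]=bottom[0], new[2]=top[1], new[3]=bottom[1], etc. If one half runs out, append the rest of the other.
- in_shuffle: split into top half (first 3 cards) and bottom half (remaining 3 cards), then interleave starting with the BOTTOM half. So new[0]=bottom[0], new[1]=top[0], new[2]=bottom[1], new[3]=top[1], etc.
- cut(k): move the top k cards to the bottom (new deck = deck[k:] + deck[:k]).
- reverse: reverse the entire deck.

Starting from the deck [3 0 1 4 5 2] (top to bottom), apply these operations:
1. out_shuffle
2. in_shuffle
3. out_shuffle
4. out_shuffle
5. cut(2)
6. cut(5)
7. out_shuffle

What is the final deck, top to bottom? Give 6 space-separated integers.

Answer: 2 3 4 0 1 5

Derivation:
After op 1 (out_shuffle): [3 4 0 5 1 2]
After op 2 (in_shuffle): [5 3 1 4 2 0]
After op 3 (out_shuffle): [5 4 3 2 1 0]
After op 4 (out_shuffle): [5 2 4 1 3 0]
After op 5 (cut(2)): [4 1 3 0 5 2]
After op 6 (cut(5)): [2 4 1 3 0 5]
After op 7 (out_shuffle): [2 3 4 0 1 5]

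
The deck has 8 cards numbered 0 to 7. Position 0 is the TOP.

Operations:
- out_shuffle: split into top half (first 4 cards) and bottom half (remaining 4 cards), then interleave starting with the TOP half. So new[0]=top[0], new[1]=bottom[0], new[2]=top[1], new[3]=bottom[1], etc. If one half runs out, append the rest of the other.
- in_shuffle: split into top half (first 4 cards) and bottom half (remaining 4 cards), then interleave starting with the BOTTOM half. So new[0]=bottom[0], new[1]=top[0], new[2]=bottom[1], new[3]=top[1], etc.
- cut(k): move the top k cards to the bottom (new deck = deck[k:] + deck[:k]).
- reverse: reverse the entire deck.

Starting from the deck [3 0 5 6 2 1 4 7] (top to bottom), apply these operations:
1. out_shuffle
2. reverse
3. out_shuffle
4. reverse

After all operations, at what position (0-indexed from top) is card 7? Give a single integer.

Answer: 7

Derivation:
After op 1 (out_shuffle): [3 2 0 1 5 4 6 7]
After op 2 (reverse): [7 6 4 5 1 0 2 3]
After op 3 (out_shuffle): [7 1 6 0 4 2 5 3]
After op 4 (reverse): [3 5 2 4 0 6 1 7]
Card 7 is at position 7.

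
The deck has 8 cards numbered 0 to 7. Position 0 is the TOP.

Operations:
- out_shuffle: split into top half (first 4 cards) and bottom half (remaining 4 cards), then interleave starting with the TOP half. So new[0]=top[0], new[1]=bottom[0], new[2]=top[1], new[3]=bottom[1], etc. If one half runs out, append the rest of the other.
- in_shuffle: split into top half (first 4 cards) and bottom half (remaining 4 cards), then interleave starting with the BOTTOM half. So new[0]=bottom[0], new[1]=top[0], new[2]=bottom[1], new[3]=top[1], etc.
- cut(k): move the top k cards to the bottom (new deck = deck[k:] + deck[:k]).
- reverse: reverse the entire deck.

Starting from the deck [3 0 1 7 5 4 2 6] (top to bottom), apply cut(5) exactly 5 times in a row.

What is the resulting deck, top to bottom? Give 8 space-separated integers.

Answer: 0 1 7 5 4 2 6 3

Derivation:
After op 1 (cut(5)): [4 2 6 3 0 1 7 5]
After op 2 (cut(5)): [1 7 5 4 2 6 3 0]
After op 3 (cut(5)): [6 3 0 1 7 5 4 2]
After op 4 (cut(5)): [5 4 2 6 3 0 1 7]
After op 5 (cut(5)): [0 1 7 5 4 2 6 3]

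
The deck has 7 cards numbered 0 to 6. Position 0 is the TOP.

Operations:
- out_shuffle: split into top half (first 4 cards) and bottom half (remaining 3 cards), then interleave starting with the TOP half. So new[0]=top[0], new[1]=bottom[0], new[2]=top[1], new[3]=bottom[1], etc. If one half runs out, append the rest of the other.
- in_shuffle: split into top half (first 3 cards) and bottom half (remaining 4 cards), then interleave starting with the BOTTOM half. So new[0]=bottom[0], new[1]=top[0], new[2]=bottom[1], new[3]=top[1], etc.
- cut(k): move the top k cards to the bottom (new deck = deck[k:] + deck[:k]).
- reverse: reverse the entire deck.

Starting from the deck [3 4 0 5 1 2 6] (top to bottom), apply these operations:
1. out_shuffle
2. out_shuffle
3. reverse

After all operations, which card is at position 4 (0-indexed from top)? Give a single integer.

Answer: 1

Derivation:
After op 1 (out_shuffle): [3 1 4 2 0 6 5]
After op 2 (out_shuffle): [3 0 1 6 4 5 2]
After op 3 (reverse): [2 5 4 6 1 0 3]
Position 4: card 1.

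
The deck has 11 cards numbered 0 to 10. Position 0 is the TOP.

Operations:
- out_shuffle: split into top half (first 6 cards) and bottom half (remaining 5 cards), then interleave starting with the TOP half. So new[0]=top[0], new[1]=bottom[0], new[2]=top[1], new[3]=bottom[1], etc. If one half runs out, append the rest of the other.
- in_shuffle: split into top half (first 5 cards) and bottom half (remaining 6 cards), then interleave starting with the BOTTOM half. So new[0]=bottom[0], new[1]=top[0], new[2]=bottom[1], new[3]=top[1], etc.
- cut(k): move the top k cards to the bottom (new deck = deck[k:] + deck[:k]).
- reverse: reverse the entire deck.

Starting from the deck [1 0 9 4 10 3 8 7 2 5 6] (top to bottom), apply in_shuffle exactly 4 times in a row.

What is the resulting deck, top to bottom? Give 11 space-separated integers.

After op 1 (in_shuffle): [3 1 8 0 7 9 2 4 5 10 6]
After op 2 (in_shuffle): [9 3 2 1 4 8 5 0 10 7 6]
After op 3 (in_shuffle): [8 9 5 3 0 2 10 1 7 4 6]
After op 4 (in_shuffle): [2 8 10 9 1 5 7 3 4 0 6]

Answer: 2 8 10 9 1 5 7 3 4 0 6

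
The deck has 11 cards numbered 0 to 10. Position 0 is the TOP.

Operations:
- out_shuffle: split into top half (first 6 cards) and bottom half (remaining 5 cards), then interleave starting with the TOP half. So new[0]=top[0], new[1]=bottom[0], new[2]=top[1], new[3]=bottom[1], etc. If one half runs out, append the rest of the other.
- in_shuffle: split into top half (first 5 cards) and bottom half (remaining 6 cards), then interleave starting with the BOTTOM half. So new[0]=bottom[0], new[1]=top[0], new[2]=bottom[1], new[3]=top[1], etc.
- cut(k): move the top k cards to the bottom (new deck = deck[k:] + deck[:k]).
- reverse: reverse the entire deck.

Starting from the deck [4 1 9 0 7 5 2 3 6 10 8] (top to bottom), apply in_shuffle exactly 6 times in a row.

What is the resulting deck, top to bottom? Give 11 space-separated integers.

After op 1 (in_shuffle): [5 4 2 1 3 9 6 0 10 7 8]
After op 2 (in_shuffle): [9 5 6 4 0 2 10 1 7 3 8]
After op 3 (in_shuffle): [2 9 10 5 1 6 7 4 3 0 8]
After op 4 (in_shuffle): [6 2 7 9 4 10 3 5 0 1 8]
After op 5 (in_shuffle): [10 6 3 2 5 7 0 9 1 4 8]
After op 6 (in_shuffle): [7 10 0 6 9 3 1 2 4 5 8]

Answer: 7 10 0 6 9 3 1 2 4 5 8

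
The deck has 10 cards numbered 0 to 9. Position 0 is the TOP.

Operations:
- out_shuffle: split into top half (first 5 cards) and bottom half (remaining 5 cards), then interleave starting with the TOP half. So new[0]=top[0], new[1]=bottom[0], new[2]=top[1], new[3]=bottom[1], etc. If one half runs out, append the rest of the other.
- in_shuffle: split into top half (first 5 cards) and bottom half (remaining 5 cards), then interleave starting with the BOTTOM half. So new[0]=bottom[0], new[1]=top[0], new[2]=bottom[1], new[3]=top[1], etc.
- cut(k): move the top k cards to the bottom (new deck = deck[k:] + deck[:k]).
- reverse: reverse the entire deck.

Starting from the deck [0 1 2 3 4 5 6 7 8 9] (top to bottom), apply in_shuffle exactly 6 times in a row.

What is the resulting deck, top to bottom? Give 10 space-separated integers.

After op 1 (in_shuffle): [5 0 6 1 7 2 8 3 9 4]
After op 2 (in_shuffle): [2 5 8 0 3 6 9 1 4 7]
After op 3 (in_shuffle): [6 2 9 5 1 8 4 0 7 3]
After op 4 (in_shuffle): [8 6 4 2 0 9 7 5 3 1]
After op 5 (in_shuffle): [9 8 7 6 5 4 3 2 1 0]
After op 6 (in_shuffle): [4 9 3 8 2 7 1 6 0 5]

Answer: 4 9 3 8 2 7 1 6 0 5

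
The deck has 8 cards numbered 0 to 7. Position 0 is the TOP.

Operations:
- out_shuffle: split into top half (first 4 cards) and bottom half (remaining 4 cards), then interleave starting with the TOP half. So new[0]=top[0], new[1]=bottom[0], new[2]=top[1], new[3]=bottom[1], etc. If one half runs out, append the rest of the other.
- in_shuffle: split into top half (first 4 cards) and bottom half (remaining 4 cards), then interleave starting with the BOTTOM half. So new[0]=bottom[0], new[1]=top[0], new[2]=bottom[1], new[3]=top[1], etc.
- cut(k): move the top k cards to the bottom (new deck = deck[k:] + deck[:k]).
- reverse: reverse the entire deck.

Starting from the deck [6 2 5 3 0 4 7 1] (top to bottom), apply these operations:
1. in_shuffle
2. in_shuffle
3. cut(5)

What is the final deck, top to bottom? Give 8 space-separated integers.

After op 1 (in_shuffle): [0 6 4 2 7 5 1 3]
After op 2 (in_shuffle): [7 0 5 6 1 4 3 2]
After op 3 (cut(5)): [4 3 2 7 0 5 6 1]

Answer: 4 3 2 7 0 5 6 1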